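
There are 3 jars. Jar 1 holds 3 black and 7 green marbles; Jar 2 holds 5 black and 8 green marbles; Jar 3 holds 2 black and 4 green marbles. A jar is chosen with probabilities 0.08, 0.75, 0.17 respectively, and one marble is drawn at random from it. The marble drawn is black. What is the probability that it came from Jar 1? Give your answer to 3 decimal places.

Posterior probability ≈ 0.065

Tabulate prior·likelihood by source: [1] prior 0.08, lik 0.3, product 0.02400; [2] prior 0.75, lik 0.3846, product 0.2885; [3] prior 0.17, lik 0.3333, product 0.05667.
Normalizing constant = 0.36913; the posterior for Jar 1 is its product over the sum, 0.02400/0.36913 = 0.065.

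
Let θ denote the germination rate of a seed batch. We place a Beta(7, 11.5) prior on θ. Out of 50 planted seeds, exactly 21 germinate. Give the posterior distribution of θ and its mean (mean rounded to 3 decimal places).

The binomial likelihood is conjugate to the Beta prior: with 21 successes and 29 failures, the posterior is Beta(7+21, 11.5+29) = Beta(28, 40.5).
E[θ | data] = 28/(28+40.5) = 0.409.

Posterior: Beta(28, 40.5); mean ≈ 0.409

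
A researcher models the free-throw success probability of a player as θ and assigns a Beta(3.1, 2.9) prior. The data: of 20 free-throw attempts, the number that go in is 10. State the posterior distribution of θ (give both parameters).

The binomial likelihood is conjugate to the Beta prior: with 10 successes and 10 failures, the posterior is Beta(3.1+10, 2.9+10) = Beta(13.1, 12.9).

Posterior: Beta(13.1, 12.9)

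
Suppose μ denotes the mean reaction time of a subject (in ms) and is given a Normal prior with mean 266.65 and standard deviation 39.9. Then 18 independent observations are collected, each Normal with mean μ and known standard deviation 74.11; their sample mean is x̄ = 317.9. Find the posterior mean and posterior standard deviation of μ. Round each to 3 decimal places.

Prior precision 1/τ₀² = 1/39.9² = 0.00062814; data precision n/σ² = 18/74.11² = 0.00327732.
Posterior precision = 0.00062814 + 0.00327732 = 0.00390546, giving posterior SD = 1/√0.00390546 = 16.002.
Posterior mean = (0.00062814·266.65 + 0.00327732·317.9) / 0.00390546 = 309.657.

Posterior mean ≈ 309.657; posterior SD ≈ 16.002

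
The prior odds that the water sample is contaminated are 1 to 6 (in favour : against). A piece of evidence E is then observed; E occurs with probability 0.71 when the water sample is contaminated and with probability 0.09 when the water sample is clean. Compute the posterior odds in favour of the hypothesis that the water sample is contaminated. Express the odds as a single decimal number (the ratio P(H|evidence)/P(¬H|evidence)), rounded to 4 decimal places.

Prior odds = 1/6 = 0.16667.
Likelihood ratio for E = 0.71/0.09 = 7.8889.
Posterior odds = prior odds × LR = 1.3148.

Posterior odds ≈ 1.3148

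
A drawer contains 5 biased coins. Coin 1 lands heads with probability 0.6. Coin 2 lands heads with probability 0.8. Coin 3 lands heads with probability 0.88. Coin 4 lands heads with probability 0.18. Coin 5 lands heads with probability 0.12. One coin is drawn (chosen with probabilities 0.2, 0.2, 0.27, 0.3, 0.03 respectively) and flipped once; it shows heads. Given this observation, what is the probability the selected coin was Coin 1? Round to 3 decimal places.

Tabulate prior·likelihood by source: [1] prior 0.2, lik 0.6, product 0.1200; [2] prior 0.2, lik 0.8, product 0.1600; [3] prior 0.27, lik 0.88, product 0.2376; [4] prior 0.3, lik 0.18, product 0.05400; [5] prior 0.03, lik 0.12, product 0.003600.
Normalizing constant = 0.57520; the posterior for Coin 1 is its product over the sum, 0.1200/0.57520 = 0.209.

Posterior probability ≈ 0.209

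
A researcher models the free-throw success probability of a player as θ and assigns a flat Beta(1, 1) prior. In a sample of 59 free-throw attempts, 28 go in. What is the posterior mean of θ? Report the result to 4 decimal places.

Posterior mean ≈ 0.4754

The binomial likelihood is conjugate to the Beta prior: with 28 successes and 31 failures, the posterior is Beta(1+28, 1+31) = Beta(29, 32).
E[θ | data] = 29/(29+32) = 0.4754.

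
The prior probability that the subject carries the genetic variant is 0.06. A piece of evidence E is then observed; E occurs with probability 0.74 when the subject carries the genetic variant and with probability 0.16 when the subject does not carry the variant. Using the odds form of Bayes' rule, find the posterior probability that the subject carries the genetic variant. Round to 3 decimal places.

Prior odds = 0.06/(1−0.06) = 0.063830. In log-odds, ln(0.063830) = -2.7515.
Add log likelihood ratio: ln(4.6250) = 1.5315.
Posterior log-odds = -1.2201, so posterior odds = exp(-1.2201) = 0.29521. Converting, P(H|E) = 0.29521/1.2952 = 0.228.

Posterior probability ≈ 0.228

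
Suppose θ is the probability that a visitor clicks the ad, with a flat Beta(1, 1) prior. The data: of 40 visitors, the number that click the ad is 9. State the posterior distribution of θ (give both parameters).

Posterior: Beta(10, 32)

The binomial likelihood is conjugate to the Beta prior: with 9 successes and 31 failures, the posterior is Beta(1+9, 1+31) = Beta(10, 32).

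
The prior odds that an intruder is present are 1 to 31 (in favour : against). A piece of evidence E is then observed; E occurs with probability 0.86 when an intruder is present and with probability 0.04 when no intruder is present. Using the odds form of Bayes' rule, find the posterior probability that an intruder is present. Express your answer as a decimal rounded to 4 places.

Posterior probability ≈ 0.4095

Prior odds = 1/31 = 0.032258. In log-odds, ln(0.032258) = -3.4340.
Add log likelihood ratio: ln(21.500) = 3.0681.
Posterior log-odds = -0.36593, so posterior odds = exp(-0.36593) = 0.69355. Converting, P(H|E) = 0.69355/1.6935 = 0.4095.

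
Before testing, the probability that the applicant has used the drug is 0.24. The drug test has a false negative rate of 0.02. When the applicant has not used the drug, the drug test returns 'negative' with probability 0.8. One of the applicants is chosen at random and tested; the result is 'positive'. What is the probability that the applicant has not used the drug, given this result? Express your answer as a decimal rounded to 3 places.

P(¬H | E) ≈ 0.393

Write H for 'the applicant has used the drug'. Prior odds H:¬H = 0.24/0.76 = 0.31579. For the 'positive' outcome, the likelihood ratio is 0.98/0.2 = 4.9000.
Posterior odds = 0.31579 × 4.9000 = 1.5474, so P(H|E) = 1.5474/(1+1.5474) = 0.607. Then P(¬H|E) = 1 − 0.607 = 0.393.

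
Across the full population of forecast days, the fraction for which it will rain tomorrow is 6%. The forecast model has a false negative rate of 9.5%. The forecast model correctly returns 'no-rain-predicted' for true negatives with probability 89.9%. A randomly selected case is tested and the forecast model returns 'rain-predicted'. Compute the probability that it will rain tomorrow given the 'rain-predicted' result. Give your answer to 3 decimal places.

Write H for 'it will rain tomorrow'. Prior odds H:¬H = 0.06/0.94 = 0.063830. For the 'rain-predicted' outcome, the likelihood ratio is 0.905/0.101 = 8.9604.
Posterior odds = 0.063830 × 8.9604 = 0.57194, so P(H|E) = 0.57194/(1+0.57194) = 0.364.

P(H | E) ≈ 0.364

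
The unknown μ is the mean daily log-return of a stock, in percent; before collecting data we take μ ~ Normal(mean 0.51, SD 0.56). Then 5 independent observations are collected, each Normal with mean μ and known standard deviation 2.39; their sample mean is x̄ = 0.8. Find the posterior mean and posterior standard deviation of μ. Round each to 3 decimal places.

Posterior mean ≈ 0.572; posterior SD ≈ 0.496

Prior precision 1/τ₀² = 1/0.56² = 3.18878; data precision n/σ² = 5/2.39² = 0.875335.
Posterior precision = 3.18878 + 0.875335 = 4.06411, giving posterior SD = 1/√4.06411 = 0.496.
Posterior mean = (3.18878·0.51 + 0.875335·0.8) / 4.06411 = 0.572.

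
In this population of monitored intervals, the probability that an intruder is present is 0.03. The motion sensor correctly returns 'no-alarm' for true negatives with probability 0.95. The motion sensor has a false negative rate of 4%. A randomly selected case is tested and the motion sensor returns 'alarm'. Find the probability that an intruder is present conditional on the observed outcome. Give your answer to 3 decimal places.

Write H for 'an intruder is present'. Prior odds H:¬H = 0.03/0.97 = 0.030928. For the 'alarm' outcome, the likelihood ratio is 0.96/0.05 = 19.200.
Posterior odds = 0.030928 × 19.200 = 0.59381, so P(H|E) = 0.59381/(1+0.59381) = 0.373.

P(H | E) ≈ 0.373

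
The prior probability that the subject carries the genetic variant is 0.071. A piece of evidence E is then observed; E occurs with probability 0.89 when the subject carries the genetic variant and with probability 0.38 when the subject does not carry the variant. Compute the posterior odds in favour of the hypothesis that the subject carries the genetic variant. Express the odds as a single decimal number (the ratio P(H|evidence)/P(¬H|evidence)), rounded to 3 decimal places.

Posterior odds ≈ 0.179

Prior odds = 0.071/(1−0.071) = 0.076426. In log-odds, ln(0.076426) = -2.5714.
Add log likelihood ratio: ln(2.3421) = 0.85105.
Posterior log-odds = -1.7204, so posterior odds = exp(-1.7204) = 0.17900.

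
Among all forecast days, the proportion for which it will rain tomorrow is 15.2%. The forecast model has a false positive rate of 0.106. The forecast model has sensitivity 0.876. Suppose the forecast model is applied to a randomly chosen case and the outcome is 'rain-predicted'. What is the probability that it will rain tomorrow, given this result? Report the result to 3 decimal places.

P(H | E) ≈ 0.597

Write H for 'it will rain tomorrow'. Prior odds H:¬H = 0.152/0.848 = 0.17925. For the 'rain-predicted' outcome, the likelihood ratio is 0.876/0.106 = 8.2642.
Posterior odds = 0.17925 × 8.2642 = 1.4813, so P(H|E) = 1.4813/(1+1.4813) = 0.597.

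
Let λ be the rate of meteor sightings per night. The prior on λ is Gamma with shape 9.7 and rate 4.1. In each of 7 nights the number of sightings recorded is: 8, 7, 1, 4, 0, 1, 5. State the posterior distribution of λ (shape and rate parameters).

Posterior: Gamma(shape=35.7, rate=11.1)

The Poisson likelihood adds the total count to the shape and the number of exposure periods to the rate. Here ∑xᵢ = 26 and n = 7, so shape 9.7→35.7 and rate 4.1→11.1.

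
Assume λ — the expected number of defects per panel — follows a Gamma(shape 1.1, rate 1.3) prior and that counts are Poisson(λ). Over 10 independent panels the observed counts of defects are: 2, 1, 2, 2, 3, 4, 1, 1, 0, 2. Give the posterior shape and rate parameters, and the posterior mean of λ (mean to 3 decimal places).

Posterior: Gamma(shape=19.1, rate=11.3); mean ≈ 1.690

Total count ∑xᵢ = 18 over n = 10 panels.
Gamma is conjugate to the Poisson likelihood: posterior is Gamma(shape = 1.1+18 = 19.1, rate = 1.3+10 = 11.3).
E[λ | data] = 19.1/11.3 = 1.690.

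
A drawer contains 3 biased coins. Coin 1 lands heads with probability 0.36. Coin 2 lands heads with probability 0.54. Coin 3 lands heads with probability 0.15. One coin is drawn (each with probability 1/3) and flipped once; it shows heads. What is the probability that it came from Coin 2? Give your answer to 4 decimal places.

Posterior probability ≈ 0.5143

Tabulate prior·likelihood by source: [1] prior 0.333333, lik 0.36, product 0.1200; [2] prior 0.333333, lik 0.54, product 0.1800; [3] prior 0.333333, lik 0.15, product 0.05000.
Normalizing constant = 0.35000; the posterior for Coin 2 is its product over the sum, 0.1800/0.35000 = 0.5143.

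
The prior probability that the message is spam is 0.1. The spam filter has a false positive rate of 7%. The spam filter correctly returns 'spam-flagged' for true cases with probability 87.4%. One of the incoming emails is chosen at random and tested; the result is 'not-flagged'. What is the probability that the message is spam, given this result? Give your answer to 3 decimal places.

P(H | E) ≈ 0.015

Write H for 'the message is spam'. Prior odds H:¬H = 0.1/0.9 = 0.11111. For the 'not-flagged' outcome, the likelihood ratio is 0.126/0.93 = 0.13548.
Posterior odds = 0.11111 × 0.13548 = 0.015054, so P(H|E) = 0.015054/(1+0.015054) = 0.015.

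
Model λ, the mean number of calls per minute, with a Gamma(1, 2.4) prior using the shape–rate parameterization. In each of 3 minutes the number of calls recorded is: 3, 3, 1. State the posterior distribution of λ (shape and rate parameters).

Total count ∑xᵢ = 7 over n = 3 minutes.
Gamma is conjugate to the Poisson likelihood: posterior is Gamma(shape = 1+7 = 8, rate = 2.4+3 = 5.4).

Posterior: Gamma(shape=8, rate=5.4)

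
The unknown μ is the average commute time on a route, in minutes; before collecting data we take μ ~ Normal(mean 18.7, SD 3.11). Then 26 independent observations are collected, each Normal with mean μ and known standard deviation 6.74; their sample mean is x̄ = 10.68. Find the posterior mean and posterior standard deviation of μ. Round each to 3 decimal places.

With known σ, the Normal prior is conjugate. Weight on the data is w = (n/σ²)/(n/σ² + 1/τ₀²) = 0.572339/(0.572339+0.103390) = 0.84699.
Posterior mean = w·x̄ + (1−w)·μ₀ = 0.84699·10.68 + 0.15301·18.7 = 11.907. Posterior variance = 1/(0.572339+0.103390) = 1.47988, so SD = 1.217.

Posterior mean ≈ 11.907; posterior SD ≈ 1.217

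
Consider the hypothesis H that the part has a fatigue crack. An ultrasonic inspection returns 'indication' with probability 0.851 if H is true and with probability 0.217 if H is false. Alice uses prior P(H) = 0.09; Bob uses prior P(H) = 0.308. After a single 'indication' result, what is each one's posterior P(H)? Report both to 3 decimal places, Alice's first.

Alice: 0.279; Bob: 0.636

P('+'|H) = 0.851, P('+'|¬H) = 0.217.
Alice: numerator 0.851·0.09 = 0.076590; evidence = 0.076590+0.217·0.91 = 0.27406; posterior = 0.279.
Bob: numerator 0.851·0.308 = 0.26211; evidence = 0.26211+0.217·0.692 = 0.41227; posterior = 0.636.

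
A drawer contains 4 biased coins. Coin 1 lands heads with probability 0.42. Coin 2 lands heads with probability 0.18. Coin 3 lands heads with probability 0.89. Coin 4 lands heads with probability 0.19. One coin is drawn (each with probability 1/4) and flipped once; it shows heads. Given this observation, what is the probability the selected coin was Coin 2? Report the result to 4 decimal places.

Posterior probability ≈ 0.1071

P(heads|C1) = 0.42; P(heads|C2) = 0.18; P(heads|C3) = 0.89; P(heads|C4) = 0.19.
Prior × likelihood for each source: 0.25·0.42=0.1050, 0.25·0.18=0.04500, 0.25·0.89=0.2225, 0.25·0.19=0.04750. Summing gives P(heads) = 0.42000.
P(Coin 2 | heads) = 0.04500 / 0.42000 = 0.1071.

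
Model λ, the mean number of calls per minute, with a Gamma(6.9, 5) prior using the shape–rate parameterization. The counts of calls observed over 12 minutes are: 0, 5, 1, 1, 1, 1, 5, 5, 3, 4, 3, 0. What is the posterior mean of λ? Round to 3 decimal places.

Posterior mean ≈ 2.112

Total count ∑xᵢ = 29 over n = 12 minutes.
Gamma is conjugate to the Poisson likelihood: posterior is Gamma(shape = 6.9+29 = 35.9, rate = 5+12 = 17).
E[λ | data] = 35.9/17 = 2.112.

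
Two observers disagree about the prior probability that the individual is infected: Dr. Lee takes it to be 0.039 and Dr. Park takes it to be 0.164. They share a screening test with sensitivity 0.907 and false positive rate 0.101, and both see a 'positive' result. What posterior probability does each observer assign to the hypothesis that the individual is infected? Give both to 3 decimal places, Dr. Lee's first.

Dr. Lee: 0.267; Dr. Park: 0.638

P('+'|H) = 0.907, P('+'|¬H) = 0.101.
Dr. Lee: numerator 0.907·0.039 = 0.035373; evidence = 0.035373+0.101·0.961 = 0.13243; posterior = 0.267.
Dr. Park: numerator 0.907·0.164 = 0.14875; evidence = 0.14875+0.101·0.836 = 0.23318; posterior = 0.638.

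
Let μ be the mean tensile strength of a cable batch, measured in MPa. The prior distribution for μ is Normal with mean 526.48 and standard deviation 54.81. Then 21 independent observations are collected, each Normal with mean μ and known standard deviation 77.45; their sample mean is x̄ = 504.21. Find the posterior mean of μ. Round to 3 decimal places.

Posterior mean ≈ 506.144

With known σ, the Normal prior is conjugate. Weight on the data is w = (n/σ²)/(n/σ² + 1/τ₀²) = 0.00350087/(0.00350087+0.00033287) = 0.91317.
Posterior mean = w·x̄ + (1−w)·μ₀ = 0.91317·504.21 + 0.086827·526.48 = 506.144.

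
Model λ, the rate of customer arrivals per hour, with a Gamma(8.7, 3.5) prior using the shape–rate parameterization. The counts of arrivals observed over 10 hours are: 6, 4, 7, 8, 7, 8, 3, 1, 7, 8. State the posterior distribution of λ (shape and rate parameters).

Total count ∑xᵢ = 59 over n = 10 hours.
Gamma is conjugate to the Poisson likelihood: posterior is Gamma(shape = 8.7+59 = 67.7, rate = 3.5+10 = 13.5).

Posterior: Gamma(shape=67.7, rate=13.5)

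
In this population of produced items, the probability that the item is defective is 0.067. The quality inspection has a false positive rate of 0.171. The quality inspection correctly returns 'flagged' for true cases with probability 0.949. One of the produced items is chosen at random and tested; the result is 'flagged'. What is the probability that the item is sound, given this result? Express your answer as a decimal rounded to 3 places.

Let H be the event that the item is defective. P(H) = 0.067, so P(¬H) = 0.933. With E the 'flagged' result, P(E|H) = 0.949 and P(E|¬H) = 0.171.
P(E) = 0.949·0.067 + 0.171·0.933 = 0.063583 + 0.15954 = 0.22313.
By Bayes' theorem, P(H|E) = 0.063583 / 0.22313 = 0.285. Hence P(¬H|E) = 1 − 0.285 = 0.715.

P(¬H | E) ≈ 0.715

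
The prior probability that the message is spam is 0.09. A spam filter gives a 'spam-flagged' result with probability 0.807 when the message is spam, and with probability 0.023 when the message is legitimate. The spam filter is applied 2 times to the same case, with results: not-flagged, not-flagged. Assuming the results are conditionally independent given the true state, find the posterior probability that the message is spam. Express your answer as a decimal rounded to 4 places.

Posterior P(H) ≈ 0.0038

With H the event that the message is spam, the joint likelihood of the observed sequence is P(data|H) = 0.193·0.193 = 0.037249 and P(data|¬H) = 0.977·0.977 = 0.95453.
Bayes: P(H|data) = 0.09·0.037249 / (0.09·0.037249 + 0.91·0.95453) = 0.0033524/0.87197 = 0.0038.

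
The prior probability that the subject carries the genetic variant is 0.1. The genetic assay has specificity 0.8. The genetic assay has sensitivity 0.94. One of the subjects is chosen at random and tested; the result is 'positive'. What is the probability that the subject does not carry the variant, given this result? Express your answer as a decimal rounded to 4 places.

P(¬H | E) ≈ 0.6569

Let H be the event that the subject carries the genetic variant. P(H) = 0.1, so P(¬H) = 0.9. With E the 'positive' result, P(E|H) = 0.94 and P(E|¬H) = 0.2.
P(E) = 0.94·0.1 + 0.2·0.9 = 0.094000 + 0.18000 = 0.27400.
By Bayes' theorem, P(H|E) = 0.094000 / 0.27400 = 0.3431. Hence P(¬H|E) = 1 − 0.3431 = 0.6569.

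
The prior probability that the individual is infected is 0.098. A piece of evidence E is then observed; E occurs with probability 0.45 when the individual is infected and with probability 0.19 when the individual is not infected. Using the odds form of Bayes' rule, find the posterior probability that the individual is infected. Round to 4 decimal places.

Prior odds = 0.098/(1−0.098) = 0.10865. In log-odds, ln(0.10865) = -2.2196.
Add log likelihood ratio: ln(2.3684) = 0.86222.
Posterior log-odds = -1.3574, so posterior odds = exp(-1.3574) = 0.25732. Converting, P(H|E) = 0.25732/1.2573 = 0.2047.

Posterior probability ≈ 0.2047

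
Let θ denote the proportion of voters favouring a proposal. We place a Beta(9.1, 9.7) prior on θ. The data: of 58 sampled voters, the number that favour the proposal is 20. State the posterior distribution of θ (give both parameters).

The binomial likelihood is conjugate to the Beta prior: with 20 successes and 38 failures, the posterior is Beta(9.1+20, 9.7+38) = Beta(29.1, 47.7).

Posterior: Beta(29.1, 47.7)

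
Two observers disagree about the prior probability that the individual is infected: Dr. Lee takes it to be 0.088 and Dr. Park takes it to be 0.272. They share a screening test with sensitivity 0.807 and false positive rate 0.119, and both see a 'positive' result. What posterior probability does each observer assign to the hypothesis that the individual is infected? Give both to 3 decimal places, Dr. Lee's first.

The likelihood ratio for a 'positive' result is 0.807/0.119 = 6.7815.
Dr. Lee: prior odds 0.088/0.912 = 0.096491; posterior odds 0.65436; posterior probability 0.396.
Dr. Park: prior odds 0.272/0.728 = 0.37363; posterior odds 2.5338; posterior probability 0.717.

Dr. Lee: 0.396; Dr. Park: 0.717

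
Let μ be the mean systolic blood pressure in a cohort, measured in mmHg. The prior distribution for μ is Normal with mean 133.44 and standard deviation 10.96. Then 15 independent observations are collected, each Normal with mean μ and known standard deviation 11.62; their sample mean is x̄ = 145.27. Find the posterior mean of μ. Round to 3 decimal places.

Posterior mean ≈ 144.445

With known σ, the Normal prior is conjugate. Weight on the data is w = (n/σ²)/(n/σ² + 1/τ₀²) = 0.111091/(0.111091+0.00832490) = 0.93029.
Posterior mean = w·x̄ + (1−w)·μ₀ = 0.93029·145.27 + 0.069713·133.44 = 144.445.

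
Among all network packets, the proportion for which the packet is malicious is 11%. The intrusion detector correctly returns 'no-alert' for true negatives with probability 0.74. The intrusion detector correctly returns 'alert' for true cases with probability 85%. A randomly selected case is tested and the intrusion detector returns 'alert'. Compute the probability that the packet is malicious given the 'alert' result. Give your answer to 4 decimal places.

P(H | E) ≈ 0.2878

Write H for 'the packet is malicious'. Prior odds H:¬H = 0.11/0.89 = 0.12360. For the 'alert' outcome, the likelihood ratio is 0.85/0.26 = 3.2692.
Posterior odds = 0.12360 × 3.2692 = 0.40406, so P(H|E) = 0.40406/(1+0.40406) = 0.2878.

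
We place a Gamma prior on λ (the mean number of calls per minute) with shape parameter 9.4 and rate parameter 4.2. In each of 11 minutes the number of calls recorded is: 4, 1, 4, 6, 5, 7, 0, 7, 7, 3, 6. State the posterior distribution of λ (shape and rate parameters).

Total count ∑xᵢ = 50 over n = 11 minutes.
Gamma is conjugate to the Poisson likelihood: posterior is Gamma(shape = 9.4+50 = 59.4, rate = 4.2+11 = 15.2).

Posterior: Gamma(shape=59.4, rate=15.2)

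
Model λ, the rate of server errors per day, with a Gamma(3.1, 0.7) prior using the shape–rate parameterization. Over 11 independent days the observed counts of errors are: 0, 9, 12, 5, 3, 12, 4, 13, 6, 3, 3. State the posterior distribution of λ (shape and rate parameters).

The Poisson likelihood adds the total count to the shape and the number of exposure periods to the rate. Here ∑xᵢ = 70 and n = 11, so shape 3.1→73.1 and rate 0.7→11.7.

Posterior: Gamma(shape=73.1, rate=11.7)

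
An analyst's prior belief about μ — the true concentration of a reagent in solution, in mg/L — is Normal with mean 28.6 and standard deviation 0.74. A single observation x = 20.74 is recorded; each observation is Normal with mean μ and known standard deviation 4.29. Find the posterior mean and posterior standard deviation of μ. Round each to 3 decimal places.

Posterior mean ≈ 28.373; posterior SD ≈ 0.729

Prior precision 1/τ₀² = 1/0.74² = 1.82615; data precision n/σ² = 1/4.29² = 0.0543357.
Posterior precision = 1.82615 + 0.0543357 = 1.88049, giving posterior SD = 1/√1.88049 = 0.729.
Posterior mean = (1.82615·28.6 + 0.0543357·20.74) / 1.88049 = 28.373.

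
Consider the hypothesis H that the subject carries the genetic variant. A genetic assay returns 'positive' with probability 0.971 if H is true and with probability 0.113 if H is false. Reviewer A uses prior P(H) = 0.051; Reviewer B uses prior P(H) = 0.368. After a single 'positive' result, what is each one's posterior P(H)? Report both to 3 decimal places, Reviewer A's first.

The likelihood ratio for a 'positive' result is 0.971/0.113 = 8.5929.
Reviewer A: prior odds 0.051/0.949 = 0.053741; posterior odds 0.46179; posterior probability 0.316.
Reviewer B: prior odds 0.368/0.632 = 0.58228; posterior odds 5.0035; posterior probability 0.833.

Reviewer A: 0.316; Reviewer B: 0.833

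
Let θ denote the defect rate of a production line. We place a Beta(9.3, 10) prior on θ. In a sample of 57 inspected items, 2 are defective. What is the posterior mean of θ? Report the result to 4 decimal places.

The binomial likelihood is conjugate to the Beta prior: with 2 successes and 55 failures, the posterior is Beta(9.3+2, 10+55) = Beta(11.3, 65).
Posterior mean = α/(α+β) = 11.3/76.3 = 0.1481.

Posterior mean ≈ 0.1481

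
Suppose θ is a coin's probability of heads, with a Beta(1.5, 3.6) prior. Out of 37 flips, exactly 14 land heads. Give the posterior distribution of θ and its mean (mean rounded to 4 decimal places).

Posterior: Beta(15.5, 26.6); mean ≈ 0.3682

Observing 14 successes and 23 failures updates Beta(1.5, 3.6) by adding the success and failure counts to the two shape parameters: α = 1.5+14 = 15.5, β = 3.6+23 = 26.6.
E[θ | data] = 15.5/(15.5+26.6) = 0.3682.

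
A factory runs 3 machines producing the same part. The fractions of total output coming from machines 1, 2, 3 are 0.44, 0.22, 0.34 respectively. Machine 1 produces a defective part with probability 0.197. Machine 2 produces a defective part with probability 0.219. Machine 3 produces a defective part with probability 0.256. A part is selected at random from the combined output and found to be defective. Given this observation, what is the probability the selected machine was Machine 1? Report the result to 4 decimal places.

Posterior probability ≈ 0.3906

Tabulate prior·likelihood by source: [1] prior 0.44, lik 0.197, product 0.08668; [2] prior 0.22, lik 0.219, product 0.04818; [3] prior 0.34, lik 0.256, product 0.08704.
Normalizing constant = 0.22190; the posterior for Machine 1 is its product over the sum, 0.08668/0.22190 = 0.3906.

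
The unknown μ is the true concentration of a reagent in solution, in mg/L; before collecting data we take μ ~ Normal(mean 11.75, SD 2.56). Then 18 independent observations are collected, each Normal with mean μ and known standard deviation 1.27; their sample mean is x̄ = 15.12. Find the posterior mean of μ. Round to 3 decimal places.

Posterior mean ≈ 15.075

Prior precision 1/τ₀² = 1/2.56² = 0.152588; data precision n/σ² = 18/1.27² = 11.1600.
Posterior precision = 0.152588 + 11.1600 = 11.3126.
Posterior mean = (0.152588·11.75 + 11.1600·15.12) / 11.3126 = 15.075.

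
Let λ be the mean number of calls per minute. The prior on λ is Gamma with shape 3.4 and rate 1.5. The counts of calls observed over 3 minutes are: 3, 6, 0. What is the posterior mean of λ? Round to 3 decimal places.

Posterior mean ≈ 2.756

The Poisson likelihood adds the total count to the shape and the number of exposure periods to the rate. Here ∑xᵢ = 9 and n = 3, so shape 3.4→12.4 and rate 1.5→4.5.
Posterior mean = shape/rate = 12.4/4.5 = 2.756.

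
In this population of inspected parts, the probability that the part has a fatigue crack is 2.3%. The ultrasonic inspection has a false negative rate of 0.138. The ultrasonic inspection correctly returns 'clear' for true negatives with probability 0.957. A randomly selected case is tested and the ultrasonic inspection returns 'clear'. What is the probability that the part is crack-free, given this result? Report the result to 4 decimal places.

Let H be the event that the part has a fatigue crack. P(H) = 0.023, so P(¬H) = 0.977. With E the 'clear' result, P(E|H) = 0.138 and P(E|¬H) = 0.957.
P(E) = 0.138·0.023 + 0.957·0.977 = 0.0031740 + 0.93499 = 0.93816.
By Bayes' theorem, P(H|E) = 0.0031740 / 0.93816 = 0.0034. Hence P(¬H|E) = 1 − 0.0034 = 0.9966.

P(¬H | E) ≈ 0.9966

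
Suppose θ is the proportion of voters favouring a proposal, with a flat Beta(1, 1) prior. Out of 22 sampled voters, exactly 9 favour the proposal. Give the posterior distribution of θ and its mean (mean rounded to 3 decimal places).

Posterior: Beta(10, 14); mean ≈ 0.417

The binomial likelihood is conjugate to the Beta prior: with 9 successes and 13 failures, the posterior is Beta(1+9, 1+13) = Beta(10, 14).
Posterior mean = α/(α+β) = 10/24 = 0.417.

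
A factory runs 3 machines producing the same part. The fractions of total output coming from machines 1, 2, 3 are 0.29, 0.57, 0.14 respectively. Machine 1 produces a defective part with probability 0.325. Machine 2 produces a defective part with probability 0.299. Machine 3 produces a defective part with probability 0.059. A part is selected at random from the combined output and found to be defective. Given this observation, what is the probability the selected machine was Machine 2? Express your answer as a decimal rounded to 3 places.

Tabulate prior·likelihood by source: [1] prior 0.29, lik 0.325, product 0.09425; [2] prior 0.57, lik 0.299, product 0.1704; [3] prior 0.14, lik 0.059, product 0.008260.
Normalizing constant = 0.27294; the posterior for Machine 2 is its product over the sum, 0.1704/0.27294 = 0.624.

Posterior probability ≈ 0.624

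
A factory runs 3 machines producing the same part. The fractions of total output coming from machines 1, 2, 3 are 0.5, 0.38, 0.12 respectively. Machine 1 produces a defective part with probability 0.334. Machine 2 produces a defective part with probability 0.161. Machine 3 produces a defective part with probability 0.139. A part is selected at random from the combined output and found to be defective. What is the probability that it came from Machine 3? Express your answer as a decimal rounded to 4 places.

Tabulate prior·likelihood by source: [1] prior 0.5, lik 0.334, product 0.1670; [2] prior 0.38, lik 0.161, product 0.06118; [3] prior 0.12, lik 0.139, product 0.01668.
Normalizing constant = 0.24486; the posterior for Machine 3 is its product over the sum, 0.01668/0.24486 = 0.0681.

Posterior probability ≈ 0.0681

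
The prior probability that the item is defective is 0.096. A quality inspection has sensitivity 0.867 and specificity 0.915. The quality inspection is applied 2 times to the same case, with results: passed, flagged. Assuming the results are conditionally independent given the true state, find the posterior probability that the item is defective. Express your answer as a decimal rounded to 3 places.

With H the event that the item is defective, the joint likelihood of the observed sequence is P(data|H) = 0.133·0.867 = 0.11531 and P(data|¬H) = 0.915·0.085 = 0.077775.
Bayes: P(H|data) = 0.096·0.11531 / (0.096·0.11531 + 0.904·0.077775) = 0.011070/0.081378 = 0.1360.

Posterior P(H) ≈ 0.136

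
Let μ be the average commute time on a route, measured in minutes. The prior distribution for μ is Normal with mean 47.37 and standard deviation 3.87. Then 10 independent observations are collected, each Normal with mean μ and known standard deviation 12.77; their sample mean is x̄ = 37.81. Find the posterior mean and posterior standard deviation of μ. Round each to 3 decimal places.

Prior precision 1/τ₀² = 1/3.87² = 0.0667695; data precision n/σ² = 10/12.77² = 0.0613223.
Posterior precision = 0.0667695 + 0.0613223 = 0.128092, giving posterior SD = 1/√0.128092 = 2.794.
Posterior mean = (0.0667695·47.37 + 0.0613223·37.81) / 0.128092 = 42.793.

Posterior mean ≈ 42.793; posterior SD ≈ 2.794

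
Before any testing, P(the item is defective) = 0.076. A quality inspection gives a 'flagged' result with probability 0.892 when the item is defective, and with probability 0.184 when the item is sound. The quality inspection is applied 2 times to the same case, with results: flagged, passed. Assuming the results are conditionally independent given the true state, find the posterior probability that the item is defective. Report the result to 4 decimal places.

Posterior P(H) ≈ 0.0501

With H the event that the item is defective, the joint likelihood of the observed sequence is P(data|H) = 0.892·0.108 = 0.096336 and P(data|¬H) = 0.184·0.816 = 0.15014.
Bayes: P(H|data) = 0.076·0.096336 / (0.076·0.096336 + 0.924·0.15014) = 0.0073215/0.14605 = 0.0501.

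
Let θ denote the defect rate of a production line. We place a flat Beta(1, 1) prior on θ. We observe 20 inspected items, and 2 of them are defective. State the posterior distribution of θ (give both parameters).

Posterior: Beta(3, 19)

Observing 2 successes and 18 failures updates Beta(1, 1) by adding the success and failure counts to the two shape parameters: α = 1+2 = 3, β = 1+18 = 19.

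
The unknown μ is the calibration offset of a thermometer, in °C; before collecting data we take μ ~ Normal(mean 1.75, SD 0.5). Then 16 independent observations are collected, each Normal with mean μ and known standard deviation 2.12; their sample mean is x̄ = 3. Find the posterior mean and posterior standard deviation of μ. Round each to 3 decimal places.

With known σ, the Normal prior is conjugate. Weight on the data is w = (n/σ²)/(n/σ² + 1/τ₀²) = 3.55999/(3.55999+4.00000) = 0.47090.
Posterior mean = w·x̄ + (1−w)·μ₀ = 0.47090·3 + 0.52910·1.75 = 2.339. Posterior variance = 1/(3.55999+4.00000) = 0.132275, so SD = 0.364.

Posterior mean ≈ 2.339; posterior SD ≈ 0.364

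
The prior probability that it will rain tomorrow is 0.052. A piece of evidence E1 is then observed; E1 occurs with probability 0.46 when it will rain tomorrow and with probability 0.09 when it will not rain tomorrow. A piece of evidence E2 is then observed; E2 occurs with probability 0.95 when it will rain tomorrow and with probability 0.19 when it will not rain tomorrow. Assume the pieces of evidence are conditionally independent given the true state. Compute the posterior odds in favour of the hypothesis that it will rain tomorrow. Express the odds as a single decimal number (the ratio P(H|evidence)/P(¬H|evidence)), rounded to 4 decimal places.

Prior odds = 0.052/(1−0.052) = 0.054852.
Likelihood ratio for E1 = 0.46/0.09 = 5.1111.
Likelihood ratio for E2 = 0.95/0.19 = 5.0000.
Posterior odds = prior odds × LR₁ × LR₂ = 1.4018.

Posterior odds ≈ 1.4018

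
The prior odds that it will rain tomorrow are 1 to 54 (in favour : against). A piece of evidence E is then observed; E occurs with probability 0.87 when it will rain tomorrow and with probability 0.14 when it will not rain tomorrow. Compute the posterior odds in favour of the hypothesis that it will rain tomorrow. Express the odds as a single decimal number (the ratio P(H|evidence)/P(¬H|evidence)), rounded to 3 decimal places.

Posterior odds ≈ 0.115

Prior odds = 1/54 = 0.018519.
Likelihood ratio for E = 0.87/0.14 = 6.2143.
Posterior odds = prior odds × LR = 0.11508.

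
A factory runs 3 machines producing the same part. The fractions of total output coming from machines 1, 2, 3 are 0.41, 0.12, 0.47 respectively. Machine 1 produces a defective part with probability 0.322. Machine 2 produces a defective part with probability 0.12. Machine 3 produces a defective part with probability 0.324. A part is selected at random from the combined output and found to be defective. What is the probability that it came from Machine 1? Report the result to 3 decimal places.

Posterior probability ≈ 0.442

P(defective|M1) = 0.322; P(defective|M2) = 0.12; P(defective|M3) = 0.324.
Prior × likelihood for each source: 0.41·0.322=0.1320, 0.12·0.12=0.01440, 0.47·0.324=0.1523. Summing gives P(defective) = 0.29870.
P(Machine 1 | defective) = 0.1320 / 0.29870 = 0.442.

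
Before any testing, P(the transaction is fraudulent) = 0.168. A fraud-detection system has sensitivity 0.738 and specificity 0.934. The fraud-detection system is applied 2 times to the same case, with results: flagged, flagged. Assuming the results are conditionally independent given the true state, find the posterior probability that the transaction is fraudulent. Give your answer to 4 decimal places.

With H the event that the transaction is fraudulent, the joint likelihood of the observed sequence is P(data|H) = 0.738·0.738 = 0.54464 and P(data|¬H) = 0.066·0.066 = 0.0043560.
Bayes: P(H|data) = 0.168·0.54464 / (0.168·0.54464 + 0.832·0.0043560) = 0.091500/0.095124 = 0.9619.

Posterior P(H) ≈ 0.9619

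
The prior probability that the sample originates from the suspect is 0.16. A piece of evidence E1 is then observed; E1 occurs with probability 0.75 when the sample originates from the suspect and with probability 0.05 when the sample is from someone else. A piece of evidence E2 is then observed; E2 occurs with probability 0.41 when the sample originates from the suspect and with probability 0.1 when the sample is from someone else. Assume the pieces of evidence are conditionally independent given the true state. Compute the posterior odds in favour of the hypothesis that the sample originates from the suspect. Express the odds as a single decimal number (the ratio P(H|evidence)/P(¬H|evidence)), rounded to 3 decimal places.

Posterior odds ≈ 11.714

Prior odds = 0.16/(1−0.16) = 0.19048. In log-odds, ln(0.19048) = -1.6582.
Add log likelihood ratios: ln(15.000) + ln(4.1000) = 4.1190.
Posterior log-odds = 2.4608, so posterior odds = exp(2.4608) = 11.714.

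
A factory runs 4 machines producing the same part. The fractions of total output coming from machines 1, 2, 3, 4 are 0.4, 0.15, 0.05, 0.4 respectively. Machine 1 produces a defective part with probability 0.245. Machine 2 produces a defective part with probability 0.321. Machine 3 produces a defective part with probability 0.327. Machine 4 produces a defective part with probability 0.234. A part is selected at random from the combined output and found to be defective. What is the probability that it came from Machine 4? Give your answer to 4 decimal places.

Tabulate prior·likelihood by source: [1] prior 0.4, lik 0.245, product 0.09800; [2] prior 0.15, lik 0.321, product 0.04815; [3] prior 0.05, lik 0.327, product 0.01635; [4] prior 0.4, lik 0.234, product 0.09360.
Normalizing constant = 0.25610; the posterior for Machine 4 is its product over the sum, 0.09360/0.25610 = 0.3655.

Posterior probability ≈ 0.3655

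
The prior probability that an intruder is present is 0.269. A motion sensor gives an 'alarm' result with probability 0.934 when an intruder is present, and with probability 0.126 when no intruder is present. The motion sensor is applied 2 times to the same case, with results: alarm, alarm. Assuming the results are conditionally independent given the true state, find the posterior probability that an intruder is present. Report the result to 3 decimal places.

With H the event that an intruder is present, the joint likelihood of the observed sequence is P(data|H) = 0.934·0.934 = 0.87236 and P(data|¬H) = 0.126·0.126 = 0.015876.
Bayes: P(H|data) = 0.269·0.87236 / (0.269·0.87236 + 0.731·0.015876) = 0.23466/0.24627 = 0.9529.

Posterior P(H) ≈ 0.953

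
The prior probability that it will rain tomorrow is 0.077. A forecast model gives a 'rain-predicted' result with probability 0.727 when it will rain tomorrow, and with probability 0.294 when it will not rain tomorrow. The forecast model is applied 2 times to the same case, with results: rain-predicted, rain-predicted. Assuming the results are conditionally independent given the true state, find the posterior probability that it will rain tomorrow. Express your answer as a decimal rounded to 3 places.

Posterior P(H) ≈ 0.338

With H the event that it will rain tomorrow, the joint likelihood of the observed sequence is P(data|H) = 0.727·0.727 = 0.52853 and P(data|¬H) = 0.294·0.294 = 0.086436.
Bayes: P(H|data) = 0.077·0.52853 / (0.077·0.52853 + 0.923·0.086436) = 0.040697/0.12048 = 0.3378.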